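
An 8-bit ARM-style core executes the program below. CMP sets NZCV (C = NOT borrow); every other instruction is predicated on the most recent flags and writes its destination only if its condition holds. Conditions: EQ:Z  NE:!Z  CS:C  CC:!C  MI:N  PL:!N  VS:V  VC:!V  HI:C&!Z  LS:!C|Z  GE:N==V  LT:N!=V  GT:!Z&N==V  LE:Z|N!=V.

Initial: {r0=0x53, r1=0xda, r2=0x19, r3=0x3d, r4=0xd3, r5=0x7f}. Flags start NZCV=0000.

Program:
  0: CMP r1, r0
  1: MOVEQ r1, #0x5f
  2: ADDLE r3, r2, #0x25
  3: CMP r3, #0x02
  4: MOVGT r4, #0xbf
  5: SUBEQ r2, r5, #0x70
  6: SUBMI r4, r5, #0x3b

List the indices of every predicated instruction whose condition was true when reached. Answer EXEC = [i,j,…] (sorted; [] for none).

EXEC = [2,4]

0: ✓ CMP  NZCV=1010
1: · MOVEQ
2: ✓ ADDLE  r3←0x3e
3: ✓ CMP  NZCV=0010
4: ✓ MOVGT  r4←0xbf
5: · SUBEQ
6: · SUBMI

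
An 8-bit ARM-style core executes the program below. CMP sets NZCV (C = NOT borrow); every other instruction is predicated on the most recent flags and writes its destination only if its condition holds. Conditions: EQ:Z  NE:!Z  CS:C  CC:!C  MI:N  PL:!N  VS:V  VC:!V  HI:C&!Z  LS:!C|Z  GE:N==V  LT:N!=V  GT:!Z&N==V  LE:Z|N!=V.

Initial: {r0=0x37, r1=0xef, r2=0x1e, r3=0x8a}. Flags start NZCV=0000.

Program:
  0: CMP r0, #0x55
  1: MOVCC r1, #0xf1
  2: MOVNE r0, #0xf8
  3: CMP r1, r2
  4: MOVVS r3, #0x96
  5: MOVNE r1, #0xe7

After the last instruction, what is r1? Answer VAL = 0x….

[0] flags=1000 → (cmp)
[1] flags=1000 CC?T → r1=0xf1
[2] flags=1000 NE?T → r0=0xf8
[3] flags=1010 → (cmp)
[4] flags=1010 VS?F → skip
[5] flags=1010 NE?T → r1=0xe7

VAL = 0xe7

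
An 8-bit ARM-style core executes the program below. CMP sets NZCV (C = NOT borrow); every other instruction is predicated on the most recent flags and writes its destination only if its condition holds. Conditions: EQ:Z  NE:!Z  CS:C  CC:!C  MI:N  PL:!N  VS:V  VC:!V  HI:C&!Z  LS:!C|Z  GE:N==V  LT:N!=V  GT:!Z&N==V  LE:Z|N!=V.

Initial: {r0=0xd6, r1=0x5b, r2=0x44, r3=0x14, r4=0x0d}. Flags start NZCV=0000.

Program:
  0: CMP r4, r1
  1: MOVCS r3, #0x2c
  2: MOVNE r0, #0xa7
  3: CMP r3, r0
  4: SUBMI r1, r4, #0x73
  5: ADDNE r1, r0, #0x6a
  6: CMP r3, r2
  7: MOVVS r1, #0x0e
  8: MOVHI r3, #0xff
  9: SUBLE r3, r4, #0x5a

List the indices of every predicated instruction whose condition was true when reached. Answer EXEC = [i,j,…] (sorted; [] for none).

0: ✓ CMP  NZCV=1000
1: · MOVCS
2: ✓ MOVNE  r0←0xa7
3: ✓ CMP  NZCV=0000
4: · SUBMI
5: ✓ ADDNE  r1←0x11
6: ✓ CMP  NZCV=1000
7: · MOVVS
8: · MOVHI
9: ✓ SUBLE  r3←0xb3

EXEC = [2,5,9]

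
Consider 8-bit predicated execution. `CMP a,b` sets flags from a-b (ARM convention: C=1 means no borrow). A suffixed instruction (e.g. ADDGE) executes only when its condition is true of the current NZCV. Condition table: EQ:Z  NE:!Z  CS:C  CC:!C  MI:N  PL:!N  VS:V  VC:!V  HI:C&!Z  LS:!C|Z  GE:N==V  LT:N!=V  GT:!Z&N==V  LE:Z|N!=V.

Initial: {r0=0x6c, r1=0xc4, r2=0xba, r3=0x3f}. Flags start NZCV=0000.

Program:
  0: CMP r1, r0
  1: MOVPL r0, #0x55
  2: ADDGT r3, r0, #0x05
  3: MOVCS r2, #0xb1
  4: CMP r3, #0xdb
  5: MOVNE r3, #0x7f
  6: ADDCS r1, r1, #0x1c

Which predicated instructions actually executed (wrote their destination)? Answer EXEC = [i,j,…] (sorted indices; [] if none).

[0] flags=0011 → (cmp)
[1] flags=0011 PL?T → r0=0x55
[2] flags=0011 GT?F → skip
[3] flags=0011 CS?T → r2=0xb1
[4] flags=0000 → (cmp)
[5] flags=0000 NE?T → r3=0x7f
[6] flags=0000 CS?F → skip

EXEC = [1,3,5]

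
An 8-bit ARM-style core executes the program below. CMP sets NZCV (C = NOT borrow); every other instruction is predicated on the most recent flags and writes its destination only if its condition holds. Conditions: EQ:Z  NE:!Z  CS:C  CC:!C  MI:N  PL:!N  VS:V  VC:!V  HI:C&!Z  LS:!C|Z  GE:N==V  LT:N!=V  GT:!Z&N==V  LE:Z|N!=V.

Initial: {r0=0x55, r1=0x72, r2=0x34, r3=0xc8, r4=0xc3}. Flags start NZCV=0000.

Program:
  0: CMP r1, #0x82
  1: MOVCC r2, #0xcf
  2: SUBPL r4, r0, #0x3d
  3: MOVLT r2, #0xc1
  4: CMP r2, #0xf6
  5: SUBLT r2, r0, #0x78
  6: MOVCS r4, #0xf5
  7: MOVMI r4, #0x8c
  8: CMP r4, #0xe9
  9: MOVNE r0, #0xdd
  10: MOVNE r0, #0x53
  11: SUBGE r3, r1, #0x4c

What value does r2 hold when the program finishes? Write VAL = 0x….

VAL = 0xdd

[0] flags=1001 → (cmp)
[1] flags=1001 CC?T → r2=0xcf
[2] flags=1001 PL?F → skip
[3] flags=1001 LT?F → skip
[4] flags=1000 → (cmp)
[5] flags=1000 LT?T → r2=0xdd
[6] flags=1000 CS?F → skip
[7] flags=1000 MI?T → r4=0x8c
[8] flags=1000 → (cmp)
[9] flags=1000 NE?T → r0=0xdd
[10] flags=1000 NE?T → r0=0x53
[11] flags=1000 GE?F → skip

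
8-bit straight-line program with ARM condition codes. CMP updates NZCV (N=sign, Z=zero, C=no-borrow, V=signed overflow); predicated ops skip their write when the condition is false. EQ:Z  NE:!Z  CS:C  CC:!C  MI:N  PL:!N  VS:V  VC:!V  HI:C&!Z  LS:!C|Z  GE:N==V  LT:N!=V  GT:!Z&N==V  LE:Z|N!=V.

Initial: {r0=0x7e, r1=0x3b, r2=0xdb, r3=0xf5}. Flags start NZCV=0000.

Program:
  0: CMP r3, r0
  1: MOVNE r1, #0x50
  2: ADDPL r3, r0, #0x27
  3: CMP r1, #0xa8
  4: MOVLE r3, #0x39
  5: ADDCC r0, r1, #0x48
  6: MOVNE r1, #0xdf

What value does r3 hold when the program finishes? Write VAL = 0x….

[0] flags=0011 → (cmp)
[1] flags=0011 NE?T → r1=0x50
[2] flags=0011 PL?T → r3=0xa5
[3] flags=1001 → (cmp)
[4] flags=1001 LE?F → skip
[5] flags=1001 CC?T → r0=0x98
[6] flags=1001 NE?T → r1=0xdf

VAL = 0xa5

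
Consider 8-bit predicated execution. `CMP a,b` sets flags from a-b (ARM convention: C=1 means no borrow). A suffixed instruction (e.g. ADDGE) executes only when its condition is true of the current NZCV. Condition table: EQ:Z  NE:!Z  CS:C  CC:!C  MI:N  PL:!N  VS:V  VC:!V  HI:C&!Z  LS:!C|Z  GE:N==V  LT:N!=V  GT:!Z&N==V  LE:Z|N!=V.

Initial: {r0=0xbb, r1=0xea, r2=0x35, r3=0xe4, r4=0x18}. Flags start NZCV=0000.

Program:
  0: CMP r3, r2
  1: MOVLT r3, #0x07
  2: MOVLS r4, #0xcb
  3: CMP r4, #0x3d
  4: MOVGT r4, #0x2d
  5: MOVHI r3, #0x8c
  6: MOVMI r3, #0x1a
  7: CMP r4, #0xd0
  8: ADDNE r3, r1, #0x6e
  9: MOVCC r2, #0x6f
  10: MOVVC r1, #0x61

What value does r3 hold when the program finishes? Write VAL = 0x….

0: ✓ CMP  NZCV=1010
1: ✓ MOVLT  r3←0x07
2: · MOVLS
3: ✓ CMP  NZCV=1000
4: · MOVGT
5: · MOVHI
6: ✓ MOVMI  r3←0x1a
7: ✓ CMP  NZCV=0000
8: ✓ ADDNE  r3←0x58
9: ✓ MOVCC  r2←0x6f
10: ✓ MOVVC  r1←0x61

VAL = 0x58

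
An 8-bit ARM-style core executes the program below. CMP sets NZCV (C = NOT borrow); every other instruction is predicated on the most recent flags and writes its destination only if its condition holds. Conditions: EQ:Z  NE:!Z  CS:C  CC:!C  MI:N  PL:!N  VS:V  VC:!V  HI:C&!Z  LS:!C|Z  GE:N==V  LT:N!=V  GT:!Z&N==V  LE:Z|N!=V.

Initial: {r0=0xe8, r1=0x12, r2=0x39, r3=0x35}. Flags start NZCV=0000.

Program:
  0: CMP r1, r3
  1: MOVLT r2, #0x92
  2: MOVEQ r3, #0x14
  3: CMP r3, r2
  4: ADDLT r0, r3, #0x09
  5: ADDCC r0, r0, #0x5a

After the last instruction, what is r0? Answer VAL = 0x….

VAL = 0x42

0: ✓ CMP  NZCV=1000
1: ✓ MOVLT  r2←0x92
2: · MOVEQ
3: ✓ CMP  NZCV=1001
4: · ADDLT
5: ✓ ADDCC  r0←0x42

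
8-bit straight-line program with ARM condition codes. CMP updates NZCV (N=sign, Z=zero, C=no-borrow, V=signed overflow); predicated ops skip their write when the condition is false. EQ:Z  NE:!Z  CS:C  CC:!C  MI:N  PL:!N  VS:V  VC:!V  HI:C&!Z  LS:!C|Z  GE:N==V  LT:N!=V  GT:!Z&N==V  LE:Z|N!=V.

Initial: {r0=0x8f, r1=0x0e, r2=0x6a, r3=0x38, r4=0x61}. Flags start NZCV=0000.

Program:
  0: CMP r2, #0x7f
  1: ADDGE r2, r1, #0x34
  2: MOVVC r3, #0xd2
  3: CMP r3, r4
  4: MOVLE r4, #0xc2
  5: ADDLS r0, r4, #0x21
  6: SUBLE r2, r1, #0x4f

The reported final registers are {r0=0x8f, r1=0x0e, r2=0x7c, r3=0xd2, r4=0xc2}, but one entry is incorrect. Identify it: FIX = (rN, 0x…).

FIX = (r2, 0xbf)

0: ✓ CMP  NZCV=1000
1: · ADDGE
2: ✓ MOVVC  r3←0xd2
3: ✓ CMP  NZCV=0011
4: ✓ MOVLE  r4←0xc2
5: · ADDLS
6: ✓ SUBLE  r2←0xbf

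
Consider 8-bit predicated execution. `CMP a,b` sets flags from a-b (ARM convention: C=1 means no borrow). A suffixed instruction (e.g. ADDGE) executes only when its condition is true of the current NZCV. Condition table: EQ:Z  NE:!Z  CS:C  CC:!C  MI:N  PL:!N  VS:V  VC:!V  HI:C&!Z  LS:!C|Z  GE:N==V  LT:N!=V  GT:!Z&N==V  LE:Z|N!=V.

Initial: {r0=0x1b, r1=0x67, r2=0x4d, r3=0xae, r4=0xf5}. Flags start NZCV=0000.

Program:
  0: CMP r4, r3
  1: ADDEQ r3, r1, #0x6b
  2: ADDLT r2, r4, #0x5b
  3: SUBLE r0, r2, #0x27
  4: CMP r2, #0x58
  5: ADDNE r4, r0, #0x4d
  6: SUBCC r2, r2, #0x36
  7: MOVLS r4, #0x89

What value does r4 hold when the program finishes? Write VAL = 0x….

[0] flags=0010 → (cmp)
[1] flags=0010 EQ?F → skip
[2] flags=0010 LT?F → skip
[3] flags=0010 LE?F → skip
[4] flags=1000 → (cmp)
[5] flags=1000 NE?T → r4=0x68
[6] flags=1000 CC?T → r2=0x17
[7] flags=1000 LS?T → r4=0x89

VAL = 0x89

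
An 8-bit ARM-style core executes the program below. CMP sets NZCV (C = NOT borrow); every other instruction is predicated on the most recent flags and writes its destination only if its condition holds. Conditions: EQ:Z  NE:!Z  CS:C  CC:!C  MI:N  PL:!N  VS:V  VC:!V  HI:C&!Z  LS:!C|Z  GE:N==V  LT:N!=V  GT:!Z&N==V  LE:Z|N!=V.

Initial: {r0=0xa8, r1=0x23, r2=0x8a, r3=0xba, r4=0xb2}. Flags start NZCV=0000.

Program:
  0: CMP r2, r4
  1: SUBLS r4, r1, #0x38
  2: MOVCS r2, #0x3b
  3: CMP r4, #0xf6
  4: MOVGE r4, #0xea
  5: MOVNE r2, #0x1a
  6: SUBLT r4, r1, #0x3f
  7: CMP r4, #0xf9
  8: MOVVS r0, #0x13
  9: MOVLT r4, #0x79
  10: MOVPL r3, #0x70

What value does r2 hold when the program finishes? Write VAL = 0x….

VAL = 0x1a

[0] flags=1000 → (cmp)
[1] flags=1000 LS?T → r4=0xeb
[2] flags=1000 CS?F → skip
[3] flags=1000 → (cmp)
[4] flags=1000 GE?F → skip
[5] flags=1000 NE?T → r2=0x1a
[6] flags=1000 LT?T → r4=0xe4
[7] flags=1000 → (cmp)
[8] flags=1000 VS?F → skip
[9] flags=1000 LT?T → r4=0x79
[10] flags=1000 PL?F → skip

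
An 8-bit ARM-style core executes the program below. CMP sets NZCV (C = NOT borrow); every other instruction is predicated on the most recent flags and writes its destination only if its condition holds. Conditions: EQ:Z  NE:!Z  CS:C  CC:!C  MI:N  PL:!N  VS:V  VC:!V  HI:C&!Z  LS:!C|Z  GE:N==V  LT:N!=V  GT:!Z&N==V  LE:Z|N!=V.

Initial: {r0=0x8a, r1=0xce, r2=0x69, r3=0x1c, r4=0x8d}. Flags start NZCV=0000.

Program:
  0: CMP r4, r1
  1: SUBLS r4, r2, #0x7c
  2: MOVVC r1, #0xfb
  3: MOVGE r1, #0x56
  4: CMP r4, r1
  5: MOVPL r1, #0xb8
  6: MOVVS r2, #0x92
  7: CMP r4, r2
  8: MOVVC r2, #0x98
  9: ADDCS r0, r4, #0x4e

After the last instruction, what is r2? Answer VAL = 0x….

0: ✓ CMP  NZCV=1000
1: ✓ SUBLS  r4←0xed
2: ✓ MOVVC  r1←0xfb
3: · MOVGE
4: ✓ CMP  NZCV=1000
5: · MOVPL
6: · MOVVS
7: ✓ CMP  NZCV=1010
8: ✓ MOVVC  r2←0x98
9: ✓ ADDCS  r0←0x3b

VAL = 0x98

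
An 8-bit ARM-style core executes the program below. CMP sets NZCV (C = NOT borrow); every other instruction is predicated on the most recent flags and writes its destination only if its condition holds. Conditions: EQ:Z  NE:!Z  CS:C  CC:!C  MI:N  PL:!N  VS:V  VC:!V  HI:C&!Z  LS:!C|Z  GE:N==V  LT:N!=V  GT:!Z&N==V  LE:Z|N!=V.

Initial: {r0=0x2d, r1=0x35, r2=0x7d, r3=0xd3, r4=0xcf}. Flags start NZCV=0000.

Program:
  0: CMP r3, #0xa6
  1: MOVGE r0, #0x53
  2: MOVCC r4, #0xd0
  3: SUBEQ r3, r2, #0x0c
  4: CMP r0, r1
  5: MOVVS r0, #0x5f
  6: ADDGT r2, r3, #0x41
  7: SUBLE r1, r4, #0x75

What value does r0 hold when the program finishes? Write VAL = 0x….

VAL = 0x53

0: ✓ CMP  NZCV=0010
1: ✓ MOVGE  r0←0x53
2: · MOVCC
3: · SUBEQ
4: ✓ CMP  NZCV=0010
5: · MOVVS
6: ✓ ADDGT  r2←0x14
7: · SUBLE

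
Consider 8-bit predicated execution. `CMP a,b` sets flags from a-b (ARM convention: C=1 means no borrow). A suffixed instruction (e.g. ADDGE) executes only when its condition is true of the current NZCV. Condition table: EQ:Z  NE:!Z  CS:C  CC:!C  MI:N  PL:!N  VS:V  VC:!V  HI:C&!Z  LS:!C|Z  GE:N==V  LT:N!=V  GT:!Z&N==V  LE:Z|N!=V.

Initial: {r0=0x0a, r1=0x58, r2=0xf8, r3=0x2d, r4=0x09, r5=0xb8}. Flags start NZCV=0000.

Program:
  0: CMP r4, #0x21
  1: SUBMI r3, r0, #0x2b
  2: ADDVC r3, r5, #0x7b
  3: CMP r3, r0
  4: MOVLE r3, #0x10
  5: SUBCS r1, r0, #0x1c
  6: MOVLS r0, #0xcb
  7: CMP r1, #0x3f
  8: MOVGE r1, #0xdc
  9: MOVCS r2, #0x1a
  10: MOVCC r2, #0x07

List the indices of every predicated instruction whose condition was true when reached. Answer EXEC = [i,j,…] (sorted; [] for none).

[0] flags=1000 → (cmp)
[1] flags=1000 MI?T → r3=0xdf
[2] flags=1000 VC?T → r3=0x33
[3] flags=0010 → (cmp)
[4] flags=0010 LE?F → skip
[5] flags=0010 CS?T → r1=0xee
[6] flags=0010 LS?F → skip
[7] flags=1010 → (cmp)
[8] flags=1010 GE?F → skip
[9] flags=1010 CS?T → r2=0x1a
[10] flags=1010 CC?F → skip

EXEC = [1,2,5,9]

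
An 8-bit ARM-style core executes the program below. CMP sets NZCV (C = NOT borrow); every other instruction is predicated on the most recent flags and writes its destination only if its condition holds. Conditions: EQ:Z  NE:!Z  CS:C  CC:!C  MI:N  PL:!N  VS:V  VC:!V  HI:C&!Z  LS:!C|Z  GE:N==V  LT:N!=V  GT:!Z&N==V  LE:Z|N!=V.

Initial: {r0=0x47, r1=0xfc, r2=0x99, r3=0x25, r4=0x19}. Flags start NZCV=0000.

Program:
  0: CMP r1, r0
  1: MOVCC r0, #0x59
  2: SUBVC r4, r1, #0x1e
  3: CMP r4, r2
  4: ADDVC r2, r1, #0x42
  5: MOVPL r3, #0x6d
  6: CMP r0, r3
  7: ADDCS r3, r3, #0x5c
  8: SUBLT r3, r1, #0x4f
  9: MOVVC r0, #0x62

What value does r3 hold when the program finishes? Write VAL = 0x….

[0] flags=1010 → (cmp)
[1] flags=1010 CC?F → skip
[2] flags=1010 VC?T → r4=0xde
[3] flags=0010 → (cmp)
[4] flags=0010 VC?T → r2=0x3e
[5] flags=0010 PL?T → r3=0x6d
[6] flags=1000 → (cmp)
[7] flags=1000 CS?F → skip
[8] flags=1000 LT?T → r3=0xad
[9] flags=1000 VC?T → r0=0x62

VAL = 0xad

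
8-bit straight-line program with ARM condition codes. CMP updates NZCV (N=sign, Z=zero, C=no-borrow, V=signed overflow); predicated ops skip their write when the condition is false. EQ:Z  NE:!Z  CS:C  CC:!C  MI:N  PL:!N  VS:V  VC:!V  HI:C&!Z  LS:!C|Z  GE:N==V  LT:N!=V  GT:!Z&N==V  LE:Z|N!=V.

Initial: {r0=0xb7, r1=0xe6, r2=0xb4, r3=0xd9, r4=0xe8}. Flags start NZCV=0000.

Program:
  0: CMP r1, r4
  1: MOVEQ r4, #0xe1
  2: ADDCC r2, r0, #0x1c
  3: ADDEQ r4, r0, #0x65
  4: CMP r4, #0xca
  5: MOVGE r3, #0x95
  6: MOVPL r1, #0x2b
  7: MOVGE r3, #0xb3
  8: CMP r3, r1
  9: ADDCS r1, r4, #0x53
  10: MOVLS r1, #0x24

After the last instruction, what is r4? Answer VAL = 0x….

VAL = 0xe8

[0] flags=1000 → (cmp)
[1] flags=1000 EQ?F → skip
[2] flags=1000 CC?T → r2=0xd3
[3] flags=1000 EQ?F → skip
[4] flags=0010 → (cmp)
[5] flags=0010 GE?T → r3=0x95
[6] flags=0010 PL?T → r1=0x2b
[7] flags=0010 GE?T → r3=0xb3
[8] flags=1010 → (cmp)
[9] flags=1010 CS?T → r1=0x3b
[10] flags=1010 LS?F → skip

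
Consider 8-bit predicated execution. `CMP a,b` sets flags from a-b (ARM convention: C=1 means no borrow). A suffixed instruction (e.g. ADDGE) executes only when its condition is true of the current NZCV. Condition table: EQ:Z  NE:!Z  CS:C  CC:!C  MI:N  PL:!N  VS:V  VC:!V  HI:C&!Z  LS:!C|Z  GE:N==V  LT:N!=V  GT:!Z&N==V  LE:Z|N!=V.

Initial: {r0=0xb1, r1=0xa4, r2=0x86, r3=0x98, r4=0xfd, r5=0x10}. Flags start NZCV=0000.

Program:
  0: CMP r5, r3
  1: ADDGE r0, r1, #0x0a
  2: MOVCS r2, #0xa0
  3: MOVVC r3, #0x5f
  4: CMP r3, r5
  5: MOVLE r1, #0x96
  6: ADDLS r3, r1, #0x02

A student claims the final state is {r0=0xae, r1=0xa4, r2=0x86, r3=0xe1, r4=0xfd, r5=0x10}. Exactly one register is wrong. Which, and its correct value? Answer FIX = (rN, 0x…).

[0] flags=0000 → (cmp)
[1] flags=0000 GE?T → r0=0xae
[2] flags=0000 CS?F → skip
[3] flags=0000 VC?T → r3=0x5f
[4] flags=0010 → (cmp)
[5] flags=0010 LE?F → skip
[6] flags=0010 LS?F → skip

FIX = (r3, 0x5f)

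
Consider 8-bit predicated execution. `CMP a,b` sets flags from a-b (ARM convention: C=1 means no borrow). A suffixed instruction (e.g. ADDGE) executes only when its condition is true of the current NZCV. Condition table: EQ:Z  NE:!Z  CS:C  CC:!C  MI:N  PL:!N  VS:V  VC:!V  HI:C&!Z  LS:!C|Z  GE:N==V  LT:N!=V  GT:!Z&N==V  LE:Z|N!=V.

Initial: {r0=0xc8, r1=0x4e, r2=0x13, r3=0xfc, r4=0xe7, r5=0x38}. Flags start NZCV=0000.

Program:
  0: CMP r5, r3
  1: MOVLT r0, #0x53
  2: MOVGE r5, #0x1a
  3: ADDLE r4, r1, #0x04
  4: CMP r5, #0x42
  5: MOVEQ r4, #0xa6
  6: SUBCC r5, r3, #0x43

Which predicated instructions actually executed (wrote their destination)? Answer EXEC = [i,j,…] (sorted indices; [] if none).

[0] flags=0000 → (cmp)
[1] flags=0000 LT?F → skip
[2] flags=0000 GE?T → r5=0x1a
[3] flags=0000 LE?F → skip
[4] flags=1000 → (cmp)
[5] flags=1000 EQ?F → skip
[6] flags=1000 CC?T → r5=0xb9

EXEC = [2,6]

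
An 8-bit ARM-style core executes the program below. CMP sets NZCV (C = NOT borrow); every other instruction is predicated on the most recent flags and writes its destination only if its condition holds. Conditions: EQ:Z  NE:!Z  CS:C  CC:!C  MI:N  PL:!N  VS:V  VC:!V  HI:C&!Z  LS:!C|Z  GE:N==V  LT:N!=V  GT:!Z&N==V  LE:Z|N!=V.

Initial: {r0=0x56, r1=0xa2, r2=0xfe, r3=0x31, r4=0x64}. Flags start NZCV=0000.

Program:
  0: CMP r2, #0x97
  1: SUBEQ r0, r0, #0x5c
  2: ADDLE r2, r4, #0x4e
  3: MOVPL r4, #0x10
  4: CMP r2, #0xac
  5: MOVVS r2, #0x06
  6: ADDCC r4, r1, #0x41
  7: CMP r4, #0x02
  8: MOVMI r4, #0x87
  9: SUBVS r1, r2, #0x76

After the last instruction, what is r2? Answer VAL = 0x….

VAL = 0xfe

0: ✓ CMP  NZCV=0010
1: · SUBEQ
2: · ADDLE
3: ✓ MOVPL  r4←0x10
4: ✓ CMP  NZCV=0010
5: · MOVVS
6: · ADDCC
7: ✓ CMP  NZCV=0010
8: · MOVMI
9: · SUBVS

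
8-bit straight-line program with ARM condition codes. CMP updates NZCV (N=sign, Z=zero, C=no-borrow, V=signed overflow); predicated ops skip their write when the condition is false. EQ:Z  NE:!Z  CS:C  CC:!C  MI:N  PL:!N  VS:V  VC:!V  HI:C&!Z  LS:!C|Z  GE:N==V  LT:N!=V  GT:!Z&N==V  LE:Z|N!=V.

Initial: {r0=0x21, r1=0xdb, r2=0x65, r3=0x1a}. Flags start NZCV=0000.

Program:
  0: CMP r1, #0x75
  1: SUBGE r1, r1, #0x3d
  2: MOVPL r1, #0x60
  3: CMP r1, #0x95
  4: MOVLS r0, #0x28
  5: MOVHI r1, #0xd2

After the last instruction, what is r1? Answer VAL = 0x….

0: ✓ CMP  NZCV=0011
1: · SUBGE
2: ✓ MOVPL  r1←0x60
3: ✓ CMP  NZCV=1001
4: ✓ MOVLS  r0←0x28
5: · MOVHI

VAL = 0x60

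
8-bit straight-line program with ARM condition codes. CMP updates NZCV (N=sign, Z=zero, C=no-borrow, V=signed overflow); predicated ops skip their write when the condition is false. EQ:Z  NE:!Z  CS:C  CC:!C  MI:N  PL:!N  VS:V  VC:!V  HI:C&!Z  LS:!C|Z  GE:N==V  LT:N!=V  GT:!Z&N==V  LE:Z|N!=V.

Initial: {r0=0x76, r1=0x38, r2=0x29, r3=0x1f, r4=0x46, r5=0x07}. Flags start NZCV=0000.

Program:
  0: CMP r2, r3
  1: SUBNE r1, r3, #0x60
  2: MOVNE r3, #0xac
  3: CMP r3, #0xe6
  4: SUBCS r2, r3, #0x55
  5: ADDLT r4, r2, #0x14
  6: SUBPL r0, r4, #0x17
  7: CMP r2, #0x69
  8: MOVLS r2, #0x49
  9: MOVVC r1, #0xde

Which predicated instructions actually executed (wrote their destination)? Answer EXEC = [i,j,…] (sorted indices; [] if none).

0: ✓ CMP  NZCV=0010
1: ✓ SUBNE  r1←0xbf
2: ✓ MOVNE  r3←0xac
3: ✓ CMP  NZCV=1000
4: · SUBCS
5: ✓ ADDLT  r4←0x3d
6: · SUBPL
7: ✓ CMP  NZCV=1000
8: ✓ MOVLS  r2←0x49
9: ✓ MOVVC  r1←0xde

EXEC = [1,2,5,8,9]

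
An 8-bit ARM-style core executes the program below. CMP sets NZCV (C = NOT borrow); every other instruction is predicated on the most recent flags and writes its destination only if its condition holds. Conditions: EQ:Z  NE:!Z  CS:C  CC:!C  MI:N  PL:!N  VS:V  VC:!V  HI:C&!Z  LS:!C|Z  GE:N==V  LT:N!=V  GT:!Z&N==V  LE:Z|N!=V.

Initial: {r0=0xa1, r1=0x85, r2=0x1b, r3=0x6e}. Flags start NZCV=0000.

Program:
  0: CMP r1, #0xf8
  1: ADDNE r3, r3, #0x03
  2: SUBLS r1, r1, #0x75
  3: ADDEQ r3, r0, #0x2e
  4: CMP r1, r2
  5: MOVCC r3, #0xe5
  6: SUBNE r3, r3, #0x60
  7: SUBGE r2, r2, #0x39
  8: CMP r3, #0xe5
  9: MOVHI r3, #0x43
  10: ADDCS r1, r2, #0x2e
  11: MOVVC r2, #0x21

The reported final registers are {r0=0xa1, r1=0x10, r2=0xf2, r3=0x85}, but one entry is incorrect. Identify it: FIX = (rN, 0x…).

[0] flags=1000 → (cmp)
[1] flags=1000 NE?T → r3=0x71
[2] flags=1000 LS?T → r1=0x10
[3] flags=1000 EQ?F → skip
[4] flags=1000 → (cmp)
[5] flags=1000 CC?T → r3=0xe5
[6] flags=1000 NE?T → r3=0x85
[7] flags=1000 GE?F → skip
[8] flags=1000 → (cmp)
[9] flags=1000 HI?F → skip
[10] flags=1000 CS?F → skip
[11] flags=1000 VC?T → r2=0x21

FIX = (r2, 0x21)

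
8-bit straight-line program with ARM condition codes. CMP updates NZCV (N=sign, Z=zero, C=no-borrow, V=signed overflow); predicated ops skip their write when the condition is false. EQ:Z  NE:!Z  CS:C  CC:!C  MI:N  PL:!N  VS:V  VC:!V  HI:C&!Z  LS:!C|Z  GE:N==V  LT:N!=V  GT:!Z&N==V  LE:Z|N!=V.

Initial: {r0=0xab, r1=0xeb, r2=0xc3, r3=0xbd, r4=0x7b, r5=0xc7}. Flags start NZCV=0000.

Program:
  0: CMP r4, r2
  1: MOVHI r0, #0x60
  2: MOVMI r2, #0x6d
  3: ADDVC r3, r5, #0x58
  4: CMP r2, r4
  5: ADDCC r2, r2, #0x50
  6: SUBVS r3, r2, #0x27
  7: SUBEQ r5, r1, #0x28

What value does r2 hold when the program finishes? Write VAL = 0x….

VAL = 0xbd

0: ✓ CMP  NZCV=1001
1: · MOVHI
2: ✓ MOVMI  r2←0x6d
3: · ADDVC
4: ✓ CMP  NZCV=1000
5: ✓ ADDCC  r2←0xbd
6: · SUBVS
7: · SUBEQ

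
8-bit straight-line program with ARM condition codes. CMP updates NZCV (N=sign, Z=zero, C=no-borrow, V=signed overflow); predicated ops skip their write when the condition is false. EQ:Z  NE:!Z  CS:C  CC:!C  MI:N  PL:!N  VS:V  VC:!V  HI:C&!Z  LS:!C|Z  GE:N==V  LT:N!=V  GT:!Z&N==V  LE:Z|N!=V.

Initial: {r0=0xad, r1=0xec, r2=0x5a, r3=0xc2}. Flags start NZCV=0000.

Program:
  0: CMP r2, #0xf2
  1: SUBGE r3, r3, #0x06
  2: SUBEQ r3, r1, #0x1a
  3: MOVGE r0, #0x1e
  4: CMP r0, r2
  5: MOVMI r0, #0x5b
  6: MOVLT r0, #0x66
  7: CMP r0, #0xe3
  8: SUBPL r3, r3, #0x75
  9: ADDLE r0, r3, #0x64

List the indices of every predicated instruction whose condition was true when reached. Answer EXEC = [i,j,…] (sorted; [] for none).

EXEC = [1,3,5,6]

[0] flags=0000 → (cmp)
[1] flags=0000 GE?T → r3=0xbc
[2] flags=0000 EQ?F → skip
[3] flags=0000 GE?T → r0=0x1e
[4] flags=1000 → (cmp)
[5] flags=1000 MI?T → r0=0x5b
[6] flags=1000 LT?T → r0=0x66
[7] flags=1001 → (cmp)
[8] flags=1001 PL?F → skip
[9] flags=1001 LE?F → skip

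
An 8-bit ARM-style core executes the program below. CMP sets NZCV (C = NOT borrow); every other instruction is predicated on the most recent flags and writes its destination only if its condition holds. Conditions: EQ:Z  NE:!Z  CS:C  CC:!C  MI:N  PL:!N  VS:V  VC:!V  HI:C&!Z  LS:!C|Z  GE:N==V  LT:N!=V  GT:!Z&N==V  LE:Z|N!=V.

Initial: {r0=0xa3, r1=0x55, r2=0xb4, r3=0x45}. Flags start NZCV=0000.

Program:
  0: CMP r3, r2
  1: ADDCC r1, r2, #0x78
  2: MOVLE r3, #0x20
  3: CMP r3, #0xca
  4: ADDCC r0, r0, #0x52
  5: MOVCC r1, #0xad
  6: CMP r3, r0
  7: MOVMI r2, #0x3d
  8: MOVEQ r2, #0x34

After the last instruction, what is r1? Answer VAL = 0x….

VAL = 0xad

[0] flags=1001 → (cmp)
[1] flags=1001 CC?T → r1=0x2c
[2] flags=1001 LE?F → skip
[3] flags=0000 → (cmp)
[4] flags=0000 CC?T → r0=0xf5
[5] flags=0000 CC?T → r1=0xad
[6] flags=0000 → (cmp)
[7] flags=0000 MI?F → skip
[8] flags=0000 EQ?F → skip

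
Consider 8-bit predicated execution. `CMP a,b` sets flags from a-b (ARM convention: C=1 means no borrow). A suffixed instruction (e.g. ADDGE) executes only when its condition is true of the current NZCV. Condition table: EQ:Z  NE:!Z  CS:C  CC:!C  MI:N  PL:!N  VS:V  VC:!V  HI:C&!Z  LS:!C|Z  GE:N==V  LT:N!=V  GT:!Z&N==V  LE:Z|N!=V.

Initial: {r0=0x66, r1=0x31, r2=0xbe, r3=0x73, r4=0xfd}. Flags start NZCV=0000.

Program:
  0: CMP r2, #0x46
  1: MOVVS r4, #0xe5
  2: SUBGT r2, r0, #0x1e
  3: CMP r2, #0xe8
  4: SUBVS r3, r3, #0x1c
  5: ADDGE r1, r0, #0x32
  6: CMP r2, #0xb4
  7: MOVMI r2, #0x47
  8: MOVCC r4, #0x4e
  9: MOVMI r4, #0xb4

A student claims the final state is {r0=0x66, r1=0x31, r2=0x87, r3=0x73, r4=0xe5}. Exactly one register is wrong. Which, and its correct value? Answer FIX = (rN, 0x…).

[0] flags=0011 → (cmp)
[1] flags=0011 VS?T → r4=0xe5
[2] flags=0011 GT?F → skip
[3] flags=1000 → (cmp)
[4] flags=1000 VS?F → skip
[5] flags=1000 GE?F → skip
[6] flags=0010 → (cmp)
[7] flags=0010 MI?F → skip
[8] flags=0010 CC?F → skip
[9] flags=0010 MI?F → skip

FIX = (r2, 0xbe)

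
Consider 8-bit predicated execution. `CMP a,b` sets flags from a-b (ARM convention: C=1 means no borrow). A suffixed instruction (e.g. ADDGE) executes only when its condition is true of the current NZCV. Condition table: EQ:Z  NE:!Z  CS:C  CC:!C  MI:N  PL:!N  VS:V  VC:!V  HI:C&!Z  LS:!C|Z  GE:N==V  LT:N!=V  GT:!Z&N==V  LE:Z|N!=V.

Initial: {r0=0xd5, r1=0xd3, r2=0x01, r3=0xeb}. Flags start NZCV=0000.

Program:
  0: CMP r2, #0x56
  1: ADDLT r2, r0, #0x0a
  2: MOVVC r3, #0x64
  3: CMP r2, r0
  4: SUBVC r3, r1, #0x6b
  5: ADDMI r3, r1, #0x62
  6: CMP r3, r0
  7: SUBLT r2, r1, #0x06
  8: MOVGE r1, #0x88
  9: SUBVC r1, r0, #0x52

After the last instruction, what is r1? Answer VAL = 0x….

VAL = 0x88

[0] flags=1000 → (cmp)
[1] flags=1000 LT?T → r2=0xdf
[2] flags=1000 VC?T → r3=0x64
[3] flags=0010 → (cmp)
[4] flags=0010 VC?T → r3=0x68
[5] flags=0010 MI?F → skip
[6] flags=1001 → (cmp)
[7] flags=1001 LT?F → skip
[8] flags=1001 GE?T → r1=0x88
[9] flags=1001 VC?F → skip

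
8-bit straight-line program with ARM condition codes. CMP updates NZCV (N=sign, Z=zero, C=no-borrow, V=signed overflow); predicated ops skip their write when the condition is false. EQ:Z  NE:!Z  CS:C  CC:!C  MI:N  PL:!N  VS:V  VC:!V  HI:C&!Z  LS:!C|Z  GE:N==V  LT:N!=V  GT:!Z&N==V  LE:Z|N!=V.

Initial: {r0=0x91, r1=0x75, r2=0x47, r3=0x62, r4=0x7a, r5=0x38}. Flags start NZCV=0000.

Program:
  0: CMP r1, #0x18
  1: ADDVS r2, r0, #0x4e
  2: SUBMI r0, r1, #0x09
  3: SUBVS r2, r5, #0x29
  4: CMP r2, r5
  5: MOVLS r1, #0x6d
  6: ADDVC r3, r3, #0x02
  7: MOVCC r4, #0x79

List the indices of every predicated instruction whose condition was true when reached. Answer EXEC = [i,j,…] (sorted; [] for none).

[0] flags=0010 → (cmp)
[1] flags=0010 VS?F → skip
[2] flags=0010 MI?F → skip
[3] flags=0010 VS?F → skip
[4] flags=0010 → (cmp)
[5] flags=0010 LS?F → skip
[6] flags=0010 VC?T → r3=0x64
[7] flags=0010 CC?F → skip

EXEC = [6]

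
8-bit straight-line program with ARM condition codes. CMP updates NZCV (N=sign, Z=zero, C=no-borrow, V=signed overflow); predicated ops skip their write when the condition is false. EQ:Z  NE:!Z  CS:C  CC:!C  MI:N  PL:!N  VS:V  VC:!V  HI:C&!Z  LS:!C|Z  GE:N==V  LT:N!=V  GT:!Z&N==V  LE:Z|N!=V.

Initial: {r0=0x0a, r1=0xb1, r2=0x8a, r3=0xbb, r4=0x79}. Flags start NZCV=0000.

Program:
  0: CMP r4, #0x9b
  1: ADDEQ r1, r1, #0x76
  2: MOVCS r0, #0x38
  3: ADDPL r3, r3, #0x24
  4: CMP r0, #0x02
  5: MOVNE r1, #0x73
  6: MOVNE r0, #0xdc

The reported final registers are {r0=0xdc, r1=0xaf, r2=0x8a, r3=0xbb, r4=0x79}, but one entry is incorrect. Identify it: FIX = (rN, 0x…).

[0] flags=1001 → (cmp)
[1] flags=1001 EQ?F → skip
[2] flags=1001 CS?F → skip
[3] flags=1001 PL?F → skip
[4] flags=0010 → (cmp)
[5] flags=0010 NE?T → r1=0x73
[6] flags=0010 NE?T → r0=0xdc

FIX = (r1, 0x73)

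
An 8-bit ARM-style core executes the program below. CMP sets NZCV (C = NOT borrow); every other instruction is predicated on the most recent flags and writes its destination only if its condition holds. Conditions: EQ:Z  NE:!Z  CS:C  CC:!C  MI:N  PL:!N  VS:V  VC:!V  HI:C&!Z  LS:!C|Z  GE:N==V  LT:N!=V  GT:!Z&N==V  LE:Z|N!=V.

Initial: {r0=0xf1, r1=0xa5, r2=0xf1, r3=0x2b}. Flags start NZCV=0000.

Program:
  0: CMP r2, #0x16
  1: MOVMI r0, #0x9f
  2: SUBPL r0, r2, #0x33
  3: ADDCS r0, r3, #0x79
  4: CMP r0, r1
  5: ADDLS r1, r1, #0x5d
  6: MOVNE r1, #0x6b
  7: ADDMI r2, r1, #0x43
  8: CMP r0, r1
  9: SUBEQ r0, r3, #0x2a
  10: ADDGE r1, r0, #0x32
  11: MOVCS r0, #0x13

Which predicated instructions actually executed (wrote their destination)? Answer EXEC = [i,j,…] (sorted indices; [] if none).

EXEC = [1,3,5,6,7,11]

[0] flags=1010 → (cmp)
[1] flags=1010 MI?T → r0=0x9f
[2] flags=1010 PL?F → skip
[3] flags=1010 CS?T → r0=0xa4
[4] flags=1000 → (cmp)
[5] flags=1000 LS?T → r1=0x02
[6] flags=1000 NE?T → r1=0x6b
[7] flags=1000 MI?T → r2=0xae
[8] flags=0011 → (cmp)
[9] flags=0011 EQ?F → skip
[10] flags=0011 GE?F → skip
[11] flags=0011 CS?T → r0=0x13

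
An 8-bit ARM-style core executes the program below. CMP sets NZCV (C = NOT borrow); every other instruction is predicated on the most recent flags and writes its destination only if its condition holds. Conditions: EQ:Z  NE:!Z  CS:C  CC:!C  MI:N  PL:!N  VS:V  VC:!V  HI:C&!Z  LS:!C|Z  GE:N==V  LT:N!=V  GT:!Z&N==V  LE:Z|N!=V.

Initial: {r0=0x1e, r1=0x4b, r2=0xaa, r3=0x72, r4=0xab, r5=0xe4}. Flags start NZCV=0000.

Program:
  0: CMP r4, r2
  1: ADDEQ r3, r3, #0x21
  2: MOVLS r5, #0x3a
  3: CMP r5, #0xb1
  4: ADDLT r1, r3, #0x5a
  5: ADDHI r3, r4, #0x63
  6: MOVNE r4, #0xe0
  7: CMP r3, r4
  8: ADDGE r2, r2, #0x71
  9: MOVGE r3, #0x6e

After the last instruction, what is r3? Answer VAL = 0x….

[0] flags=0010 → (cmp)
[1] flags=0010 EQ?F → skip
[2] flags=0010 LS?F → skip
[3] flags=0010 → (cmp)
[4] flags=0010 LT?F → skip
[5] flags=0010 HI?T → r3=0x0e
[6] flags=0010 NE?T → r4=0xe0
[7] flags=0000 → (cmp)
[8] flags=0000 GE?T → r2=0x1b
[9] flags=0000 GE?T → r3=0x6e

VAL = 0x6e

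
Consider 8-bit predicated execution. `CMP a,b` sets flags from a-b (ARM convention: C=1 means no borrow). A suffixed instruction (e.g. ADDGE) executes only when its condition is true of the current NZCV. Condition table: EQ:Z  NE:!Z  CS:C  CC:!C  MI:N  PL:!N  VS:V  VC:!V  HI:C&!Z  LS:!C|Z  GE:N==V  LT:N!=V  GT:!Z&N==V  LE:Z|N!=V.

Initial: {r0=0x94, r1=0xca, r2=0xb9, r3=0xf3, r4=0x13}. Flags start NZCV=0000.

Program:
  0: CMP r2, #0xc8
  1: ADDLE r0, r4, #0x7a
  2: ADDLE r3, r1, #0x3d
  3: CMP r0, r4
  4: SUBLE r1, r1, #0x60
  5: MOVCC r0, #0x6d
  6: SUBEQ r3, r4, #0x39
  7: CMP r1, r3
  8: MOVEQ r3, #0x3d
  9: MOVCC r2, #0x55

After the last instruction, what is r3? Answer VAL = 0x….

VAL = 0x07

[0] flags=1000 → (cmp)
[1] flags=1000 LE?T → r0=0x8d
[2] flags=1000 LE?T → r3=0x07
[3] flags=0011 → (cmp)
[4] flags=0011 LE?T → r1=0x6a
[5] flags=0011 CC?F → skip
[6] flags=0011 EQ?F → skip
[7] flags=0010 → (cmp)
[8] flags=0010 EQ?F → skip
[9] flags=0010 CC?F → skip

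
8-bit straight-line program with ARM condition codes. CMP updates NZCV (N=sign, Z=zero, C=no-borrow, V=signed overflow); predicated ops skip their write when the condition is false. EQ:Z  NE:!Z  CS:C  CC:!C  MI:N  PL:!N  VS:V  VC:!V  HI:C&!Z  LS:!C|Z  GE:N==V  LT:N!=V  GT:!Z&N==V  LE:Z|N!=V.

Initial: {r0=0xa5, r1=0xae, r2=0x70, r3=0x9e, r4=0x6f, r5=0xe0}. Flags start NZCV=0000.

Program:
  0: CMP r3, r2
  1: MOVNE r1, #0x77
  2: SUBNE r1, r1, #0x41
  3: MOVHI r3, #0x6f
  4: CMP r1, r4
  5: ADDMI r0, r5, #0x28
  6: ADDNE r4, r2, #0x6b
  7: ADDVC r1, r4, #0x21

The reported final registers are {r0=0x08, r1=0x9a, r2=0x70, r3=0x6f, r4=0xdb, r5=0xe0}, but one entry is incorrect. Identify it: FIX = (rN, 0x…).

FIX = (r1, 0xfc)

0: ✓ CMP  NZCV=0011
1: ✓ MOVNE  r1←0x77
2: ✓ SUBNE  r1←0x36
3: ✓ MOVHI  r3←0x6f
4: ✓ CMP  NZCV=1000
5: ✓ ADDMI  r0←0x08
6: ✓ ADDNE  r4←0xdb
7: ✓ ADDVC  r1←0xfc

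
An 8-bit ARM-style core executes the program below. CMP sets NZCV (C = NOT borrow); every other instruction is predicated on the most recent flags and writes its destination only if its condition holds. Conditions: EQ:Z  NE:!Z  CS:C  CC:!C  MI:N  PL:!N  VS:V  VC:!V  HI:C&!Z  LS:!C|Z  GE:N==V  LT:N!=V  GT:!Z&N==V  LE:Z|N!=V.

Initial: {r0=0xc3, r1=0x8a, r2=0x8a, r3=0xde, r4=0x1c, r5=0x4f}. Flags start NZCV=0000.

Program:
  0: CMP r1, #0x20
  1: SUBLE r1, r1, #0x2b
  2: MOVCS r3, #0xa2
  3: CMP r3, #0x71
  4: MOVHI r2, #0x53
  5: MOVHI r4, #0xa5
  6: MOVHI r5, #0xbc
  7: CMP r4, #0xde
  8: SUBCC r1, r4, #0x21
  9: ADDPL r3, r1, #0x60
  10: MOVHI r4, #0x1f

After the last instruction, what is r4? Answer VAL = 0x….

VAL = 0xa5

[0] flags=0011 → (cmp)
[1] flags=0011 LE?T → r1=0x5f
[2] flags=0011 CS?T → r3=0xa2
[3] flags=0011 → (cmp)
[4] flags=0011 HI?T → r2=0x53
[5] flags=0011 HI?T → r4=0xa5
[6] flags=0011 HI?T → r5=0xbc
[7] flags=1000 → (cmp)
[8] flags=1000 CC?T → r1=0x84
[9] flags=1000 PL?F → skip
[10] flags=1000 HI?F → skip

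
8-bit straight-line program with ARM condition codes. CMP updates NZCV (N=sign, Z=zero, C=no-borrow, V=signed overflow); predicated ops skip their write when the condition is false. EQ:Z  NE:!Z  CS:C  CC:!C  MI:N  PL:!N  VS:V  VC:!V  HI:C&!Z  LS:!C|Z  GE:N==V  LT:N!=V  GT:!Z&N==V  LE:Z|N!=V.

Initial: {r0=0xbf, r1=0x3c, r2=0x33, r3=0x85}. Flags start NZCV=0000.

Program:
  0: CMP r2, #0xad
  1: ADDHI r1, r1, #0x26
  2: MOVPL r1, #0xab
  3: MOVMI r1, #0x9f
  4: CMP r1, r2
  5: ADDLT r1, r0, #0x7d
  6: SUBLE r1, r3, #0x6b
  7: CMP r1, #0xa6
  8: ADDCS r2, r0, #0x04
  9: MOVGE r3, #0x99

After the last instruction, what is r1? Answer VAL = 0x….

VAL = 0x1a

0: ✓ CMP  NZCV=1001
1: · ADDHI
2: · MOVPL
3: ✓ MOVMI  r1←0x9f
4: ✓ CMP  NZCV=0011
5: ✓ ADDLT  r1←0x3c
6: ✓ SUBLE  r1←0x1a
7: ✓ CMP  NZCV=0000
8: · ADDCS
9: ✓ MOVGE  r3←0x99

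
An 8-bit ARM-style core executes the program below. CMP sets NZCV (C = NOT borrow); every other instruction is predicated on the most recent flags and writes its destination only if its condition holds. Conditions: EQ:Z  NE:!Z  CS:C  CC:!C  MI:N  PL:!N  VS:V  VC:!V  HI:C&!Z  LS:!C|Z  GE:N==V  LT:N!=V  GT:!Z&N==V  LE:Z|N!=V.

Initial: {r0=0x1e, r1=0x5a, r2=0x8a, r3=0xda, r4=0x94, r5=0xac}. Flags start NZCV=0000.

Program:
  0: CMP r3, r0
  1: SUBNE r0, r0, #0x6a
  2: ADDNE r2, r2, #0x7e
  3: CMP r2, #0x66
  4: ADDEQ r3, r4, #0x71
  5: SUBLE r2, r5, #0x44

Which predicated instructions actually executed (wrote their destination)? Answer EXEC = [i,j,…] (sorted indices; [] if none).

[0] flags=1010 → (cmp)
[1] flags=1010 NE?T → r0=0xb4
[2] flags=1010 NE?T → r2=0x08
[3] flags=1000 → (cmp)
[4] flags=1000 EQ?F → skip
[5] flags=1000 LE?T → r2=0x68

EXEC = [1,2,5]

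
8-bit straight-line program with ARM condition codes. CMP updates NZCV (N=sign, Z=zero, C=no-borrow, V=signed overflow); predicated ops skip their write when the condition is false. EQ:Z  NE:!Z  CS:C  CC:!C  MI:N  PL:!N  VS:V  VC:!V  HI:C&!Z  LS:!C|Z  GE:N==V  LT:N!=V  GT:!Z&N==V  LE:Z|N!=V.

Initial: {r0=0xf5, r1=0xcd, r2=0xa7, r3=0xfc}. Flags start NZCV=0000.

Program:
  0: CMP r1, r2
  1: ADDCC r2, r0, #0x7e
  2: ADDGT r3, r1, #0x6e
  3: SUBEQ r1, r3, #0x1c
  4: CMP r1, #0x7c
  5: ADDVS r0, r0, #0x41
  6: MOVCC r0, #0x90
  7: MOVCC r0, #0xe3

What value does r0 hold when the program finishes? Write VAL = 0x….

[0] flags=0010 → (cmp)
[1] flags=0010 CC?F → skip
[2] flags=0010 GT?T → r3=0x3b
[3] flags=0010 EQ?F → skip
[4] flags=0011 → (cmp)
[5] flags=0011 VS?T → r0=0x36
[6] flags=0011 CC?F → skip
[7] flags=0011 CC?F → skip

VAL = 0x36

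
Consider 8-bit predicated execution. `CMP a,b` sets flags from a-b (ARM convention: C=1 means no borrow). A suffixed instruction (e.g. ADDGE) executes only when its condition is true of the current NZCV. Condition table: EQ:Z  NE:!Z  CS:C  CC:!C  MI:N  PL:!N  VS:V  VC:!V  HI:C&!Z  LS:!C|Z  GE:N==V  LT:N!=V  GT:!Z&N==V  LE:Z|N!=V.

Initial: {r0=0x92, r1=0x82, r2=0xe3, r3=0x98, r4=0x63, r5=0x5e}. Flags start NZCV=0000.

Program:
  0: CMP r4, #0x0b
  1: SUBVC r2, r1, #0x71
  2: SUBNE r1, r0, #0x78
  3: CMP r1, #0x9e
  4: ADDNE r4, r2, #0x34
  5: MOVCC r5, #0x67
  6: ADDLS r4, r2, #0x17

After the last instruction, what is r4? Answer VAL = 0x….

0: ✓ CMP  NZCV=0010
1: ✓ SUBVC  r2←0x11
2: ✓ SUBNE  r1←0x1a
3: ✓ CMP  NZCV=0000
4: ✓ ADDNE  r4←0x45
5: ✓ MOVCC  r5←0x67
6: ✓ ADDLS  r4←0x28

VAL = 0x28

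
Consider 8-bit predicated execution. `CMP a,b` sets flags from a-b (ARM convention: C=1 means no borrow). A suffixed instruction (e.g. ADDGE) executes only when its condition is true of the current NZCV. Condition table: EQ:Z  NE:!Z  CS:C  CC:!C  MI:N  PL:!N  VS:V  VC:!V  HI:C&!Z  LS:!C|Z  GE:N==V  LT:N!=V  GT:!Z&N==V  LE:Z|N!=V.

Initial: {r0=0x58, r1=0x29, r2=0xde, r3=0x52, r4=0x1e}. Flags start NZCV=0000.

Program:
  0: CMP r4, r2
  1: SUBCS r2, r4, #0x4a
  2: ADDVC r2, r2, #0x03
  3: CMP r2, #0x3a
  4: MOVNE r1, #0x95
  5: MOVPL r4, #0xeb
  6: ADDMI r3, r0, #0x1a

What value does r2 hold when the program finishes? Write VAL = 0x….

0: ✓ CMP  NZCV=0000
1: · SUBCS
2: ✓ ADDVC  r2←0xe1
3: ✓ CMP  NZCV=1010
4: ✓ MOVNE  r1←0x95
5: · MOVPL
6: ✓ ADDMI  r3←0x72

VAL = 0xe1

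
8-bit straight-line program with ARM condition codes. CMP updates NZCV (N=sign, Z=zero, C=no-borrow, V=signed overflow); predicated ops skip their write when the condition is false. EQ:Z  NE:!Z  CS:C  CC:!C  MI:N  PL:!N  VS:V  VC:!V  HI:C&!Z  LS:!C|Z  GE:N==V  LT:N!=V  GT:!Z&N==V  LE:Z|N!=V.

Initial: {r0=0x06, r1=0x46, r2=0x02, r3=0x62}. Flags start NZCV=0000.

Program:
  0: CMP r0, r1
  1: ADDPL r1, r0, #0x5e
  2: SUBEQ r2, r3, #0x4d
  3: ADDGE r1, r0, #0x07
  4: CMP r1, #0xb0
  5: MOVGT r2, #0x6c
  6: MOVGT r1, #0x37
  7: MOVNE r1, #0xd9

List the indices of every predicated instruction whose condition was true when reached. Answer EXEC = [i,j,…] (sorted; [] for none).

EXEC = [5,6,7]

0: ✓ CMP  NZCV=1000
1: · ADDPL
2: · SUBEQ
3: · ADDGE
4: ✓ CMP  NZCV=1001
5: ✓ MOVGT  r2←0x6c
6: ✓ MOVGT  r1←0x37
7: ✓ MOVNE  r1←0xd9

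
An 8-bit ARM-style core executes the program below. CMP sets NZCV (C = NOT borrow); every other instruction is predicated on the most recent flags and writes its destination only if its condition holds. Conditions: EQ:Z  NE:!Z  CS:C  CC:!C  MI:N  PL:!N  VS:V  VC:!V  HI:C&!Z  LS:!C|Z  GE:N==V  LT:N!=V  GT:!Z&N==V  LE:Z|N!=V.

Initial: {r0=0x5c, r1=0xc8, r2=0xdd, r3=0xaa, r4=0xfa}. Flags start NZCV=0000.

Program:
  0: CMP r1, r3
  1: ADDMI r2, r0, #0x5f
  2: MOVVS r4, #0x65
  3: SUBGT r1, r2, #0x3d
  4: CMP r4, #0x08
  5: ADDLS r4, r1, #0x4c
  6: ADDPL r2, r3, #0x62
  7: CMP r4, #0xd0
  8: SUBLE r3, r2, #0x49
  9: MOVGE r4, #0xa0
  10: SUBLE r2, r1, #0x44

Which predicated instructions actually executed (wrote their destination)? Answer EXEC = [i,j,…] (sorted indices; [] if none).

EXEC = [3,9]

0: ✓ CMP  NZCV=0010
1: · ADDMI
2: · MOVVS
3: ✓ SUBGT  r1←0xa0
4: ✓ CMP  NZCV=1010
5: · ADDLS
6: · ADDPL
7: ✓ CMP  NZCV=0010
8: · SUBLE
9: ✓ MOVGE  r4←0xa0
10: · SUBLE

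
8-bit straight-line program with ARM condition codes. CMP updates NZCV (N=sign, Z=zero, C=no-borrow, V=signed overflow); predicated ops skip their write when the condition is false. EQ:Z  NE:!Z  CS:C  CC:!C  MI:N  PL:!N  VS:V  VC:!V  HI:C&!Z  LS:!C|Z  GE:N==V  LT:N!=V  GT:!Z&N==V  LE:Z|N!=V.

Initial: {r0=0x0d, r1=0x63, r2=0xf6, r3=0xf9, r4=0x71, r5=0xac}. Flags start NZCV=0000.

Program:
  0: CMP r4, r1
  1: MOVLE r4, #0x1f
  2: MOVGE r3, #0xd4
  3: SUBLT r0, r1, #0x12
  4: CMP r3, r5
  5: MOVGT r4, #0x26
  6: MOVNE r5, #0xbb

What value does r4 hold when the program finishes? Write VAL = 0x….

0: ✓ CMP  NZCV=0010
1: · MOVLE
2: ✓ MOVGE  r3←0xd4
3: · SUBLT
4: ✓ CMP  NZCV=0010
5: ✓ MOVGT  r4←0x26
6: ✓ MOVNE  r5←0xbb

VAL = 0x26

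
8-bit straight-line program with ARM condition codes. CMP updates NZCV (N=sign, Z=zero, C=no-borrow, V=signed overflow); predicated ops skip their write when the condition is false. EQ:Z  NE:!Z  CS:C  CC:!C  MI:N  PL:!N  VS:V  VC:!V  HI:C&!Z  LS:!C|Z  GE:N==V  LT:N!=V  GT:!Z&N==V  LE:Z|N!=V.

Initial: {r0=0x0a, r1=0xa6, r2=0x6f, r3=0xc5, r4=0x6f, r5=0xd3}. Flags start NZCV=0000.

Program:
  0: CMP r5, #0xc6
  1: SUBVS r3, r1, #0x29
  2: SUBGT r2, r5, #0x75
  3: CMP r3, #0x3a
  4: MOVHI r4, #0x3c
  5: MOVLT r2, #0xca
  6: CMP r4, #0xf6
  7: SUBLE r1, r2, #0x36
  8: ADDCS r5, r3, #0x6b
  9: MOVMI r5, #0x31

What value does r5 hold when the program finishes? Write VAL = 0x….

VAL = 0xd3

[0] flags=0010 → (cmp)
[1] flags=0010 VS?F → skip
[2] flags=0010 GT?T → r2=0x5e
[3] flags=1010 → (cmp)
[4] flags=1010 HI?T → r4=0x3c
[5] flags=1010 LT?T → r2=0xca
[6] flags=0000 → (cmp)
[7] flags=0000 LE?F → skip
[8] flags=0000 CS?F → skip
[9] flags=0000 MI?F → skip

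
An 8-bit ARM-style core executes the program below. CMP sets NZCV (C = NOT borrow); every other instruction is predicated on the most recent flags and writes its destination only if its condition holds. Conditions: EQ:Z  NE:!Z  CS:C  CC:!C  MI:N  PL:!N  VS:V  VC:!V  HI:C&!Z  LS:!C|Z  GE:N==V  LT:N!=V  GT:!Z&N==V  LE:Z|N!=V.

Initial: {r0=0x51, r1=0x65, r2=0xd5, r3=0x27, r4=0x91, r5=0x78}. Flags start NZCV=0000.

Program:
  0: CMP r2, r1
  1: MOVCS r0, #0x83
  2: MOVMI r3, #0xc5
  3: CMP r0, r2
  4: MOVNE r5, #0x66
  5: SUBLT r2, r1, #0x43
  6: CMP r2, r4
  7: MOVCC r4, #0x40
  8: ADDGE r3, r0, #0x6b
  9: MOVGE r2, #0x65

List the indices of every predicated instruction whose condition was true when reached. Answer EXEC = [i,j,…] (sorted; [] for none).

0: ✓ CMP  NZCV=0011
1: ✓ MOVCS  r0←0x83
2: · MOVMI
3: ✓ CMP  NZCV=1000
4: ✓ MOVNE  r5←0x66
5: ✓ SUBLT  r2←0x22
6: ✓ CMP  NZCV=1001
7: ✓ MOVCC  r4←0x40
8: ✓ ADDGE  r3←0xee
9: ✓ MOVGE  r2←0x65

EXEC = [1,4,5,7,8,9]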